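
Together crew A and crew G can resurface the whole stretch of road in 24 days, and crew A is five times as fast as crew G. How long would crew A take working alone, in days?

144/5 days

Let crew G's rate be r; then crew A's rate is 5r, so together (5 + 1)r = 6r = 1/24.
Thus r = 1/144 per day.
Crew G alone: 144 days; crew A alone: 144/5 days.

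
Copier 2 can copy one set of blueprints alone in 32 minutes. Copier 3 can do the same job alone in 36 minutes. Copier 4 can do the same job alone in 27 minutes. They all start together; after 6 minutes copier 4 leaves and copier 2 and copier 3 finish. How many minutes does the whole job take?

224/17 minutes

In the first 6 minutes the combined rate is 83/864, so 83/144 of the job is done, leaving 61/144.
After copier 4 leaves the rate is 17/288 per minute; the remaining 61/144 takes 122/17 minutes.
Total = 6 + 122/17 = 224/17 minutes.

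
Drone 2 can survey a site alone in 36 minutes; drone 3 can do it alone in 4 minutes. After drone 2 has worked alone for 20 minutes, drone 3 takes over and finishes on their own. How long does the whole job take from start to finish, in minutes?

In 20 minutes drone 2 does 20/36 = 5/9 of the job, leaving 4/9.
Drone 3 works at 1/4 per minute, so finishing takes 4/9 ÷ 1/4 = 16/9 minutes.
Total time = 20 + 16/9 = 196/9 minutes.

196/9 minutes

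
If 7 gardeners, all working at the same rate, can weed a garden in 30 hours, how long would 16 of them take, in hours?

105/8 hours

Total work is 7·30 = 210 gardener-hours.
With 16 gardeners: 210/16 = 105/8 hours.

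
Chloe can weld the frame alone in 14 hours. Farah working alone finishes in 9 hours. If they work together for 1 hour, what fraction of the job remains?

103/126

Combined rate: 1/14 + 1/9 = (9 + 14)/126 = 23/126 per hour.
In 1 hour they complete 1·23/126 = 23/126 of the job.
So 103/126 remains.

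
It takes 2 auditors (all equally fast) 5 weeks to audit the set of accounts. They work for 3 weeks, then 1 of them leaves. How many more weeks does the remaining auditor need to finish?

4 weeks

One auditor does 1/10 of the job per week.
After 3 weeks with 2 auditors, 3/5 is done (2/5 left).
With 1 auditor the rate is 1/10, so the rest takes 2/5 ÷ 1/10 = 4 weeks.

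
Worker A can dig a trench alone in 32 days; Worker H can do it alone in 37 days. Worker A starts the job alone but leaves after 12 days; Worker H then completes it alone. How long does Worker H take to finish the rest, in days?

In 12 days Worker A does 12/32 = 3/8 of the job, leaving 5/8.
Worker H works at 1/37 per day, so finishing takes 5/8 ÷ 1/37 = 185/8 days.

185/8 days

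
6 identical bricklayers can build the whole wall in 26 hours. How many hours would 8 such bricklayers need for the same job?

39/2 hours

Total work is 6·26 = 156 bricklayer-hours.
With 8 bricklayers: 156/8 = 39/2 hours.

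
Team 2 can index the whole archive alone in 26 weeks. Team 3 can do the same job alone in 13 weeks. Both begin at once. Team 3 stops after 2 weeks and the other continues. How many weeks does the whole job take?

In the first 2 weeks the combined rate is 3/26, so 3/13 of the job is done, leaving 10/13.
After Team 3 leaves the rate is 1/26 per week; the remaining 10/13 takes 20 weeks.
Total = 2 + 20 = 22 weeks.

22 weeks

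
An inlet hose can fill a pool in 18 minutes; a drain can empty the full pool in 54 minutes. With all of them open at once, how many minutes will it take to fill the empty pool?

Net rate = 1/18 − 1/54 = (3 − 1)/54 = 2/54 = 1/27 per minute.
Filling time = 1 ÷ (1/27) = 27 minutes.

27 minutes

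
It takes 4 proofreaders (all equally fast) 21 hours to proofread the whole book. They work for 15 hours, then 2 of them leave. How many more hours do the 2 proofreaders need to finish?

12 hours

One proofreader does 1/84 of the job per hour.
After 15 hours with 4 proofreaders, 5/7 is done (2/7 left).
With 2 proofreaders the rate is 2/84 = 1/42, so the rest takes 2/7 ÷ 1/42 = 12 hours.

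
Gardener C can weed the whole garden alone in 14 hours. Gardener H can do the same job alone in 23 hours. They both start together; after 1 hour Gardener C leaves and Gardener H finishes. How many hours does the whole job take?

299/14 hours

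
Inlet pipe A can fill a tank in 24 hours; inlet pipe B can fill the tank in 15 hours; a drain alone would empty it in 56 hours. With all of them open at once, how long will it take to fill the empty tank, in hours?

210/19 hours

Net rate = 1/24 + 1/15 − 1/56 = (35 + 56 − 15)/840 = 76/840 = 19/210 per hour.
Filling time = 1 ÷ (19/210) = 210/19 hours.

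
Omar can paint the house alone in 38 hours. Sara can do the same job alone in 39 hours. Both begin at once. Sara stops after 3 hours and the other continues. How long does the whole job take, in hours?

In the first 3 hours the combined rate is 77/1482, so 77/494 of the job is done, leaving 417/494.
After Sara leaves the rate is 1/38 per hour; the remaining 417/494 takes 417/13 hours.
Total = 3 + 417/13 = 456/13 hours.

456/13 hours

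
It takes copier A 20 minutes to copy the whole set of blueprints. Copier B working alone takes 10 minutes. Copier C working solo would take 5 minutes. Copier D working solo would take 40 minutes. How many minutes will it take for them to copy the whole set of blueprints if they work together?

8/3 minutes

Combined rate: 1/20 + 1/10 + 1/5 + 1/40 = (2 + 4 + 8 + 1)/40 = 15/40 = 3/8 per minute.
Time = 1 ÷ (3/8) = 8/3 minutes.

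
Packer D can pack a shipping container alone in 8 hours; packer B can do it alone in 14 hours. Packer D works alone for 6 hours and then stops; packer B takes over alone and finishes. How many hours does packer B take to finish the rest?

7/2 hours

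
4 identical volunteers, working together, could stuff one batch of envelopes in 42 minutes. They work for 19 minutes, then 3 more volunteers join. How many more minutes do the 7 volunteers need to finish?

One volunteer does 1/168 of the job per minute.
After 19 minutes with 4 volunteers, 19/42 is done (23/42 left).
With 7 volunteers the rate is 7/168 = 1/24, so the rest takes 23/42 ÷ 1/24 = 92/7 minutes.

92/7 minutes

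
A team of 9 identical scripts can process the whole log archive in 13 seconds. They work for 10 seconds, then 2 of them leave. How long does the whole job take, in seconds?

97/7 seconds

One script does 1/117 of the job per second.
After 10 seconds with 9 scripts, 10/13 is done (3/13 left).
With 7 scripts the rate is 7/117, so the rest takes 3/13 ÷ 7/117 = 27/7 seconds.
Total = 10 + 27/7 = 97/7 seconds.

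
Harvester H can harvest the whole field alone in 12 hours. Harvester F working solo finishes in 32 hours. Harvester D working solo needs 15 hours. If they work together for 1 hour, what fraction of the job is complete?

29/160

Combined rate: 1/12 + 1/32 + 1/15 = (40 + 15 + 32)/480 = 87/480 = 29/160 per hour.
In 1 hour they complete 1·29/160 = 29/160 of the job.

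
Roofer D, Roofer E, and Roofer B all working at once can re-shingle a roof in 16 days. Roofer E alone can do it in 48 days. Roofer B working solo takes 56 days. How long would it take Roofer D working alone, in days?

Combined rate is 1/16 per day.
Known contribution: 1/48 + 1/56 = (7 + 6)/336 = 13/336 per day.
So Roofer D's rate is 1/16 − 13/336 = 1/42, meaning 42 days alone.

42 days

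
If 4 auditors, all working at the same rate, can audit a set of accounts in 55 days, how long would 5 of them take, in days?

44 days

Total work is 4·55 = 220 auditor-days.
With 5 auditors: 220/5 = 44 days.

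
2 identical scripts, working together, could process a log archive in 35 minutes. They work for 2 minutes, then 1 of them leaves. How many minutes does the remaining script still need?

One script does 1/70 of the job per minute.
After 2 minutes with 2 scripts, 2/35 is done (33/35 left).
With 1 script the rate is 1/70, so the rest takes 33/35 ÷ 1/70 = 66 minutes.

66 minutes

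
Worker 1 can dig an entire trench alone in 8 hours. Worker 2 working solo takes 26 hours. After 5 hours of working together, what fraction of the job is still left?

19/104

Combined rate: 1/8 + 1/26 = (13 + 4)/104 = 17/104 per hour.
In 5 hours they complete 5·17/104 = 85/104 of the job.
So 19/104 remains.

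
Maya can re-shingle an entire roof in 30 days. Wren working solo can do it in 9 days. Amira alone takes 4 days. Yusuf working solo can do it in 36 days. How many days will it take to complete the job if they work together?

Combined rate: 1/30 + 1/9 + 1/4 + 1/36 = (6 + 20 + 45 + 5)/180 = 76/180 = 19/45 per day.
Time = 1 ÷ (19/45) = 45/19 days.

45/19 days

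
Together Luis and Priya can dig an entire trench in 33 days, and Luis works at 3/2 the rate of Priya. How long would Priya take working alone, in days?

165/2 days

Let Priya's rate be r; then Luis's rate is (3/2)r, so together (3/2 + 1)r = (5/2)r = 1/33.
Thus r = 2/165 per day.
Priya alone: 165/2 days; Luis alone: 55 days.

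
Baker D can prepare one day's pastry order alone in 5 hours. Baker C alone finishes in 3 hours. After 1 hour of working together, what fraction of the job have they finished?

8/15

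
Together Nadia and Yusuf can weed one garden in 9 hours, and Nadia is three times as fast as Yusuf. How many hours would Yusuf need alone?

36 hours

Let Yusuf's rate be r; then Nadia's rate is 3r, so together (3 + 1)r = 4r = 1/9.
Thus r = 1/36 per hour.
Yusuf alone: 36 hours; Nadia alone: 12 hours.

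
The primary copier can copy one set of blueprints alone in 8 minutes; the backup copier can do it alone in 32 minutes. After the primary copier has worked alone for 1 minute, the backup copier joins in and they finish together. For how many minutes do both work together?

28/5 minutes

In 1 minute the primary copier does 1/8 of the job, leaving 7/8.
The primary copier and the backup copier together work at 5/32 per minute, so finishing takes 7/8 ÷ 5/32 = 28/5 minutes.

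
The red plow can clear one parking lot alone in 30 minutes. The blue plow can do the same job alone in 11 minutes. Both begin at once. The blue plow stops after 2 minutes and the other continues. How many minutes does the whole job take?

In the first 2 minutes the combined rate is 41/330, so 41/165 of the job is done, leaving 124/165.
After the blue plow leaves the rate is 1/30 per minute; the remaining 124/165 takes 248/11 minutes.
Total = 2 + 248/11 = 270/11 minutes.

270/11 minutes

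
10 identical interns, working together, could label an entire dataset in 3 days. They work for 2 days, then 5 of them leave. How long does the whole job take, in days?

4 days

One intern does 1/30 of the job per day.
After 2 days with 10 interns, 2/3 is done (1/3 left).
With 5 interns the rate is 5/30 = 1/6, so the rest takes 1/3 ÷ 1/6 = 2 days.
Total = 2 + 2 = 4 days.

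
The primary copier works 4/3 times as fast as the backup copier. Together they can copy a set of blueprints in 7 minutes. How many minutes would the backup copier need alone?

49/3 minutes

Let the backup copier's rate be r; then the primary copier's rate is (4/3)r, so together (4/3 + 1)r = (7/3)r = 1/7.
Thus r = 3/49 per minute.
The backup copier alone: 49/3 minutes; the primary copier alone: 49/4 minutes.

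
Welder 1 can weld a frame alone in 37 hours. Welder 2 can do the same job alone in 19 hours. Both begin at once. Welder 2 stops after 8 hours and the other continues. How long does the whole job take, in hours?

In the first 8 hours the combined rate is 56/703, so 448/703 of the job is done, leaving 255/703.
After welder 2 leaves the rate is 1/37 per hour; the remaining 255/703 takes 255/19 hours.
Total = 8 + 255/19 = 407/19 hours.

407/19 hours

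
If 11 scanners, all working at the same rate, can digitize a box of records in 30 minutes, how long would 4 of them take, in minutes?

165/2 minutes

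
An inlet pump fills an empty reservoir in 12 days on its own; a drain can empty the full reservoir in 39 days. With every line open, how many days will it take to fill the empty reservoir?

52/3 days

Net rate = 1/12 − 1/39 = (13 − 4)/156 = 9/156 = 3/52 per day.
Filling time = 1 ÷ (3/52) = 52/3 days.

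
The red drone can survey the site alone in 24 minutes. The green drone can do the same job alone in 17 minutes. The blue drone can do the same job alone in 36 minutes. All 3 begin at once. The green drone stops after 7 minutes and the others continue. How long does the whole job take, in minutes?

144/17 minutes

In the first 7 minutes the combined rate is 157/1224, so 1099/1224 of the job is done, leaving 125/1224.
After the green drone leaves the rate is 5/72 per minute; the remaining 125/1224 takes 25/17 minutes.
Total = 7 + 25/17 = 144/17 minutes.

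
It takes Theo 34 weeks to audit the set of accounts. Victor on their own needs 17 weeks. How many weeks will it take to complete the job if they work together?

With two workers the combined time is the product over the sum: 34·17/(34+17) = 578/51 = 34/3 weeks.

34/3 weeks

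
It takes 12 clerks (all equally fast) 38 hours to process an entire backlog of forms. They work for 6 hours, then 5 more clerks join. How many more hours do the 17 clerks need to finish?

384/17 hours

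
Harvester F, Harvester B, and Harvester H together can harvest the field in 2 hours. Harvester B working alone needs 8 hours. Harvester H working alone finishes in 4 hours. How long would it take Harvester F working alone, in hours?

Combined rate is 1/2 per hour.
Known contribution: 1/8 + 1/4 = (1 + 2)/8 = 3/8 per hour.
So Harvester F's rate is 1/2 − 3/8 = 1/8, meaning 8 hours alone.

8 hours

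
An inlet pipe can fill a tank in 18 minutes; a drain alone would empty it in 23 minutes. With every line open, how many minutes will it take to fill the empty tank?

414/5 minutes

Net rate = 1/18 − 1/23 = (23 − 18)/414 = 5/414 per minute.
Filling time = 1 ÷ (5/414) = 414/5 minutes.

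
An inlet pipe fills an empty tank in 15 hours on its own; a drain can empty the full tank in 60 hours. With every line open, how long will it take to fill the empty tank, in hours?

Net rate = 1/15 − 1/60 = (4 − 1)/60 = 3/60 = 1/20 per hour.
Filling time = 1 ÷ (1/20) = 20 hours.

20 hours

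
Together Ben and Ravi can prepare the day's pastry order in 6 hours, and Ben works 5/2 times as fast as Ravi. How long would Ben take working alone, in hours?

42/5 hours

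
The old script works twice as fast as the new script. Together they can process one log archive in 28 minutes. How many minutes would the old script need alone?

42 minutes

Let the new script's rate be r; then the old script's rate is 2r, so together (2 + 1)r = 3r = 1/28.
Thus r = 1/84 per minute.
The new script alone: 84 minutes; the old script alone: 42 minutes.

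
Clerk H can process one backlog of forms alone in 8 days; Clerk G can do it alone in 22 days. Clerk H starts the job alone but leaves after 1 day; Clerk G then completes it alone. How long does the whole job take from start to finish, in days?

In 1 day Clerk H does 1/8 of the job, leaving 7/8.
Clerk G works at 1/22 per day, so finishing takes 7/8 ÷ 1/22 = 77/4 days.
Total time = 1 + 77/4 = 81/4 days.

81/4 days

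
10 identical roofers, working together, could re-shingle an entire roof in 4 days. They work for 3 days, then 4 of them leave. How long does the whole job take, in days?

One roofer does 1/40 of the job per day.
After 3 days with 10 roofers, 3/4 is done (1/4 left).
With 6 roofers the rate is 6/40 = 3/20, so the rest takes 1/4 ÷ 3/20 = 5/3 days.
Total = 3 + 5/3 = 14/3 days.

14/3 days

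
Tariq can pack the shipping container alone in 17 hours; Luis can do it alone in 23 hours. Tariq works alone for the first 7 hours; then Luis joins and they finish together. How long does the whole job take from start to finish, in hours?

51/4 hours

In 7 hours Tariq does 7/17 of the job, leaving 10/17.
Tariq and Luis together work at 40/391 per hour, so finishing takes 10/17 ÷ 40/391 = 23/4 hours.
Total time = 7 + 23/4 = 51/4 hours.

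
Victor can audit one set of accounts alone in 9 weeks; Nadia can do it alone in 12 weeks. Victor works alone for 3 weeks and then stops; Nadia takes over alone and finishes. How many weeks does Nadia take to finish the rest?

8 weeks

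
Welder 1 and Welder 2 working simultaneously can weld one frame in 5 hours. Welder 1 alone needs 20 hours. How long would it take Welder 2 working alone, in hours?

20/3 hours

Combined rate is 1/5 per hour.
Known contribution: 1/20 per hour.
So Welder 2's rate is 1/5 − 1/20 = 3/20, meaning 20/3 hours alone.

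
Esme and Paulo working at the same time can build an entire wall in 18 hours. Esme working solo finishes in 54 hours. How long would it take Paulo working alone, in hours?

Combined rate is 1/18 per hour.
Known contribution: 1/54 per hour.
So Paulo's rate is 1/18 − 1/54 = 1/27, meaning 27 hours alone.

27 hours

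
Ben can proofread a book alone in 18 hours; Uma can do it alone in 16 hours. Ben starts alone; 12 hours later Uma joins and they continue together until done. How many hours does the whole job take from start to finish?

In 12 hours Ben does 12/18 = 2/3 of the job, leaving 1/3.
Ben and Uma together work at 17/144 per hour, so finishing takes 1/3 ÷ 17/144 = 48/17 hours.
Total time = 12 + 48/17 = 252/17 hours.

252/17 hours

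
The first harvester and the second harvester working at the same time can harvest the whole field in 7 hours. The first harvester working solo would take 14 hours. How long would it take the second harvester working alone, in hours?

Combined rate is 1/7 per hour.
Known contribution: 1/14 per hour.
So the second harvester's rate is 1/7 − 1/14 = 1/14, meaning 14 hours alone.

14 hours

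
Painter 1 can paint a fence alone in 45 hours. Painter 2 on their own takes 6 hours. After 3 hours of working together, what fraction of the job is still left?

13/30

Combined rate: 1/45 + 1/6 = (2 + 15)/90 = 17/90 per hour.
In 3 hours they complete 3·17/90 = 17/30 of the job.
So 13/30 remains.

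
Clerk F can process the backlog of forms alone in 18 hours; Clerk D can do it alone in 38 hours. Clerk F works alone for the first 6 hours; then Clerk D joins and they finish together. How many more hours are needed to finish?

57/7 hours

In 6 hours Clerk F does 6/18 = 1/3 of the job, leaving 2/3.
Clerk F and Clerk D together work at 14/171 per hour, so finishing takes 2/3 ÷ 14/171 = 57/7 hours.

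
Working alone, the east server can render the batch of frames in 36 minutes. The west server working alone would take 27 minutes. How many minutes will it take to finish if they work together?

Combined rate: 1/36 + 1/27 = (3 + 4)/108 = 7/108 per minute.
Time = 1 ÷ (7/108) = 108/7 minutes.

108/7 minutes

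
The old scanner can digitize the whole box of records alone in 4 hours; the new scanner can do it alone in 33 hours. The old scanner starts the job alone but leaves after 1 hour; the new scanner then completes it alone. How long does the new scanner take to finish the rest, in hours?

In 1 hour the old scanner does 1/4 of the job, leaving 3/4.
The new scanner works at 1/33 per hour, so finishing takes 3/4 ÷ 1/33 = 99/4 hours.

99/4 hours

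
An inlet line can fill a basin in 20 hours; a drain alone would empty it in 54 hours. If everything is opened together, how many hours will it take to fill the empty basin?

540/17 hours

Net rate = 1/20 − 1/54 = (27 − 10)/540 = 17/540 per hour.
Filling time = 1 ÷ (17/540) = 540/17 hours.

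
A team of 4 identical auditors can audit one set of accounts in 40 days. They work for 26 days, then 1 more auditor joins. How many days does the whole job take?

186/5 days

One auditor does 1/160 of the job per day.
After 26 days with 4 auditors, 13/20 is done (7/20 left).
With 5 auditors the rate is 5/160 = 1/32, so the rest takes 7/20 ÷ 1/32 = 56/5 days.
Total = 26 + 56/5 = 186/5 days.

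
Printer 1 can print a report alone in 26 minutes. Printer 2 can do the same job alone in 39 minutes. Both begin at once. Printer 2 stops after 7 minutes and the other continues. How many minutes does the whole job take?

In the first 7 minutes the combined rate is 5/78, so 35/78 of the job is done, leaving 43/78.
After Printer 2 leaves the rate is 1/26 per minute; the remaining 43/78 takes 43/3 minutes.
Total = 7 + 43/3 = 64/3 minutes.

64/3 minutes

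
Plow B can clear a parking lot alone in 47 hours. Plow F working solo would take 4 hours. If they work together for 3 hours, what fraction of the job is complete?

Combined rate: 1/47 + 1/4 = (4 + 47)/188 = 51/188 per hour.
In 3 hours they complete 3·51/188 = 153/188 of the job.

153/188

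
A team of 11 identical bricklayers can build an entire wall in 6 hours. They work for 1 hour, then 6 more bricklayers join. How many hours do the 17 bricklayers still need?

55/17 hours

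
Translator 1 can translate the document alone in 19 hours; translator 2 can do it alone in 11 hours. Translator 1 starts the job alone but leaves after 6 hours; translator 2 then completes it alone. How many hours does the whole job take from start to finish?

In 6 hours translator 1 does 6/19 of the job, leaving 13/19.
Translator 2 works at 1/11 per hour, so finishing takes 13/19 ÷ 1/11 = 143/19 hours.
Total time = 6 + 143/19 = 257/19 hours.

257/19 hours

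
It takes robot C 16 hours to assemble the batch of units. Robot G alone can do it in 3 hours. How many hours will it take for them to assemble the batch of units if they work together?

48/19 hours

Combined rate: 1/16 + 1/3 = (3 + 16)/48 = 19/48 per hour.
Time = 1 ÷ (19/48) = 48/19 hours.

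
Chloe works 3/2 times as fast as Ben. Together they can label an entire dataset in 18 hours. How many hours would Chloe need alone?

30 hours

Let Ben's rate be r; then Chloe's rate is (3/2)r, so together (3/2 + 1)r = (5/2)r = 1/18.
Thus r = 1/45 per hour.
Ben alone: 45 hours; Chloe alone: 30 hours.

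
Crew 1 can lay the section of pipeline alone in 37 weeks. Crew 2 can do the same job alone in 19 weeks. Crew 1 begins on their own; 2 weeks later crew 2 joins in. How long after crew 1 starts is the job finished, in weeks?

111/8 weeks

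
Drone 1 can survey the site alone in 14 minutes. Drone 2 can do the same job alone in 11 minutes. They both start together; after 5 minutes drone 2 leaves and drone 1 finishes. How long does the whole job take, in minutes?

84/11 minutes

In the first 5 minutes the combined rate is 25/154, so 125/154 of the job is done, leaving 29/154.
After drone 2 leaves the rate is 1/14 per minute; the remaining 29/154 takes 29/11 minutes.
Total = 5 + 29/11 = 84/11 minutes.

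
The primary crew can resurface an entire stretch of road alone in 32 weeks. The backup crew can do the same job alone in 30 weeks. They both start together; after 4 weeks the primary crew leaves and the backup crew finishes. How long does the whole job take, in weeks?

105/4 weeks

In the first 4 weeks the combined rate is 31/480, so 31/120 of the job is done, leaving 89/120.
After the primary crew leaves the rate is 1/30 per week; the remaining 89/120 takes 89/4 weeks.
Total = 4 + 89/4 = 105/4 weeks.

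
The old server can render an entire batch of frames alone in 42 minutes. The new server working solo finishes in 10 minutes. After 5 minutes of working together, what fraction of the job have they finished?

13/21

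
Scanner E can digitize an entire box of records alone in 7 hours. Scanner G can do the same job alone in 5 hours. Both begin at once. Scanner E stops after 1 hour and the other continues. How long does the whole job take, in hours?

30/7 hours

In the first 1 hour the combined rate is 12/35, so 12/35 of the job is done, leaving 23/35.
After Scanner E leaves the rate is 1/5 per hour; the remaining 23/35 takes 23/7 hours.
Total = 1 + 23/7 = 30/7 hours.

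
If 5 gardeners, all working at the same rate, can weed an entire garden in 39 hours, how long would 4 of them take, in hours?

195/4 hours

Total work is 5·39 = 195 gardener-hours.
With 4 gardeners: 195/4 hours.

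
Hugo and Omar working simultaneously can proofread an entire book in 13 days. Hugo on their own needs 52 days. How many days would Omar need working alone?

Combined rate is 1/13 per day.
Known contribution: 1/52 per day.
So Omar's rate is 1/13 − 1/52 = 3/52, meaning 52/3 days alone.

52/3 days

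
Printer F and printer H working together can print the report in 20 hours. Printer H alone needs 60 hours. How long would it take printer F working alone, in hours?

Combined rate is 1/20 per hour.
Known contribution: 1/60 per hour.
So printer F's rate is 1/20 − 1/60 = 1/30, meaning 30 hours alone.

30 hours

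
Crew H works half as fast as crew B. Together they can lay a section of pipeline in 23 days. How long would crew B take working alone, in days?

Let crew B's rate be r; then crew H's rate is (1/2)r, so together (1/2 + 1)r = (3/2)r = 1/23.
Thus r = 2/69 per day.
Crew B alone: 69/2 days; crew H alone: 69 days.

69/2 days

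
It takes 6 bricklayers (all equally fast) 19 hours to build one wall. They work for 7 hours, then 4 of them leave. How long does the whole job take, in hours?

43 hours

One bricklayer does 1/114 of the job per hour.
After 7 hours with 6 bricklayers, 7/19 is done (12/19 left).
With 2 bricklayers the rate is 2/114 = 1/57, so the rest takes 12/19 ÷ 1/57 = 36 hours.
Total = 7 + 36 = 43 hours.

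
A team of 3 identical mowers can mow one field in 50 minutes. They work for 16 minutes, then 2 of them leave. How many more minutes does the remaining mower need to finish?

One mower does 1/150 of the job per minute.
After 16 minutes with 3 mowers, 8/25 is done (17/25 left).
With 1 mower the rate is 1/150, so the rest takes 17/25 ÷ 1/150 = 102 minutes.

102 minutes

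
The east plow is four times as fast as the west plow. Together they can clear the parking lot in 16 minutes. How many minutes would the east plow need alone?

20 minutes

Let the west plow's rate be r; then the east plow's rate is 4r, so together (4 + 1)r = 5r = 1/16.
Thus r = 1/80 per minute.
The west plow alone: 80 minutes; the east plow alone: 20 minutes.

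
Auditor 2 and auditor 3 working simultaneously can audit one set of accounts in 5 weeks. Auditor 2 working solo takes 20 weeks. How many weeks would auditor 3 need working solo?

20/3 weeks

Combined rate is 1/5 per week.
Known contribution: 1/20 per week.
So auditor 3's rate is 1/5 − 1/20 = 3/20, meaning 20/3 weeks alone.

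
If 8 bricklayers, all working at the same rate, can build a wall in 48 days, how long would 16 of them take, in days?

24 days

Total work is 8·48 = 384 bricklayer-days.
With 16 bricklayers: 384/16 = 24 days.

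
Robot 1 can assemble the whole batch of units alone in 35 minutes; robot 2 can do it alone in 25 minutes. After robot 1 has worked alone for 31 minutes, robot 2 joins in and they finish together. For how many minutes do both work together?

5/3 minutes

In 31 minutes robot 1 does 31/35 of the job, leaving 4/35.
Robot 1 and robot 2 together work at 12/175 per minute, so finishing takes 4/35 ÷ 12/175 = 5/3 minutes.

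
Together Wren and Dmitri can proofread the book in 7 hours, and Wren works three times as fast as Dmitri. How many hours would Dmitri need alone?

Let Dmitri's rate be r; then Wren's rate is 3r, so together (3 + 1)r = 4r = 1/7.
Thus r = 1/28 per hour.
Dmitri alone: 28 hours; Wren alone: 28/3 hours.

28 hours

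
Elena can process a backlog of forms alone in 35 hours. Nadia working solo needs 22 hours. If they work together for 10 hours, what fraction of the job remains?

Combined rate: 1/35 + 1/22 = (22 + 35)/770 = 57/770 per hour.
In 10 hours they complete 10·57/770 = 57/77 of the job.
So 20/77 remains.

20/77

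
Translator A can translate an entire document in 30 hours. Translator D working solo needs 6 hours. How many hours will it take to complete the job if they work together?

5 hours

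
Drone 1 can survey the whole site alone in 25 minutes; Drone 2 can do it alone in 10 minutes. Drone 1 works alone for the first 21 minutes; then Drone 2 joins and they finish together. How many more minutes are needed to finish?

8/7 minutes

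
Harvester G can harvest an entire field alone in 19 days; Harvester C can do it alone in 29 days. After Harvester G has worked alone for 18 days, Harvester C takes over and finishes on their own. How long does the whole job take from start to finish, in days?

371/19 days

In 18 days Harvester G does 18/19 of the job, leaving 1/19.
Harvester C works at 1/29 per day, so finishing takes 1/19 ÷ 1/29 = 29/19 days.
Total time = 18 + 29/19 = 371/19 days.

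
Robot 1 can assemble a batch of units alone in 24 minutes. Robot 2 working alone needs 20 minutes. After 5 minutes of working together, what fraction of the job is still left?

Combined rate: 1/24 + 1/20 = (5 + 6)/120 = 11/120 per minute.
In 5 minutes they complete 5·11/120 = 11/24 of the job.
So 13/24 remains.

13/24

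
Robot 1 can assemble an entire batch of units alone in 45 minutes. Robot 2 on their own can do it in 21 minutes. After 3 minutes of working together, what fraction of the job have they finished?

22/105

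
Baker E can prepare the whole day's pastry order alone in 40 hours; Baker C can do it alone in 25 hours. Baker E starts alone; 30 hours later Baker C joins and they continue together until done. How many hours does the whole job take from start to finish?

In 30 hours Baker E does 30/40 = 3/4 of the job, leaving 1/4.
Baker E and Baker C together work at 13/200 per hour, so finishing takes 1/4 ÷ 13/200 = 50/13 hours.
Total time = 30 + 50/13 = 440/13 hours.

440/13 hours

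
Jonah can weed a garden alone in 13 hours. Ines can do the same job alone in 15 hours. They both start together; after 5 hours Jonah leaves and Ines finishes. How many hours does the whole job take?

In the first 5 hours the combined rate is 28/195, so 28/39 of the job is done, leaving 11/39.
After Jonah leaves the rate is 1/15 per hour; the remaining 11/39 takes 55/13 hours.
Total = 5 + 55/13 = 120/13 hours.

120/13 hours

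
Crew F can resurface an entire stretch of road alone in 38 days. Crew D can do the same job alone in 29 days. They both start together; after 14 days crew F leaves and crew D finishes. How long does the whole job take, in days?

348/19 days

In the first 14 days the combined rate is 67/1102, so 469/551 of the job is done, leaving 82/551.
After crew F leaves the rate is 1/29 per day; the remaining 82/551 takes 82/19 days.
Total = 14 + 82/19 = 348/19 days.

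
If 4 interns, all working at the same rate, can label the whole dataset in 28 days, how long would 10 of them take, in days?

Total work is 4·28 = 112 intern-days.
With 10 interns: 112/10 = 56/5 days.

56/5 days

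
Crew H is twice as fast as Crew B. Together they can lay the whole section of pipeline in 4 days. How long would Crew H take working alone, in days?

6 days

Let Crew B's rate be r; then Crew H's rate is 2r, so together (2 + 1)r = 3r = 1/4.
Thus r = 1/12 per day.
Crew B alone: 12 days; Crew H alone: 6 days.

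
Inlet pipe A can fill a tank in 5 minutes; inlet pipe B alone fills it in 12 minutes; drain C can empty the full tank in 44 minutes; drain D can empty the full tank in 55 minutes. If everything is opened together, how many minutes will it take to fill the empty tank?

Net rate = 1/5 + 1/12 − 1/44 − 1/55 = (132 + 55 − 15 − 12)/660 = 160/660 = 8/33 per minute.
Filling time = 1 ÷ (8/33) = 33/8 minutes.

33/8 minutes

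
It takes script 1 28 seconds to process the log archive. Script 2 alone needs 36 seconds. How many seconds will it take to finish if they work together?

63/4 seconds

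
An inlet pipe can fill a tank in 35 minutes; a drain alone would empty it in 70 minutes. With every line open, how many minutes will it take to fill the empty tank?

70 minutes

Net rate = 1/35 − 1/70 = (2 − 1)/70 = 1/70 per minute.
Filling time = 1 ÷ (1/70) = 70 minutes.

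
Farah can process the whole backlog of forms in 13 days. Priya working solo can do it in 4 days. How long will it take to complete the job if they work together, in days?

52/17 days

With two workers the combined time is the product over the sum: 13·4/(13+4) = 52/17 days.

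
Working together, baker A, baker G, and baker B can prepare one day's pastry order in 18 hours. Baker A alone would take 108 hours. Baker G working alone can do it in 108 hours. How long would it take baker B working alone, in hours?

Combined rate is 1/18 per hour.
Known contribution: 1/108 + 1/108 = (1 + 1)/108 = 2/108 = 1/54 per hour.
So baker B's rate is 1/18 − 1/54 = 1/27, meaning 27 hours alone.

27 hours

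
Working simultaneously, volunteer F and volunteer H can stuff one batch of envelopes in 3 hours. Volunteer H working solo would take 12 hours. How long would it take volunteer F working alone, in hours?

4 hours

Combined rate is 1/3 per hour.
Known contribution: 1/12 per hour.
So volunteer F's rate is 1/3 − 1/12 = 1/4, meaning 4 hours alone.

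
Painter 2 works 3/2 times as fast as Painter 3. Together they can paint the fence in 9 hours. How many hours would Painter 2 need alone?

15 hours

Let Painter 3's rate be r; then Painter 2's rate is (3/2)r, so together (3/2 + 1)r = (5/2)r = 1/9.
Thus r = 2/45 per hour.
Painter 3 alone: 45/2 hours; Painter 2 alone: 15 hours.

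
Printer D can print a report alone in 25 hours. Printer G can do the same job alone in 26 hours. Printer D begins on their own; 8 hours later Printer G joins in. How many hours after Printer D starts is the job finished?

In the first 8 hours Printer D alone does 8/25 of the job, leaving 17/25.
Once everyone is working, combined rate: 1/25 + 1/26 = (26 + 25)/650 = 51/650 per hour.
Remaining 17/25 at 51/650 per hour takes 26/3 hours.
Total from the start = 8 + 26/3 = 50/3 hours.

50/3 hours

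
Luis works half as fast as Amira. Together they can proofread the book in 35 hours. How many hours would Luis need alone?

105 hours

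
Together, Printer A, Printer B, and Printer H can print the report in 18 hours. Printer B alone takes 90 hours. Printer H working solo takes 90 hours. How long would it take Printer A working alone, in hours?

30 hours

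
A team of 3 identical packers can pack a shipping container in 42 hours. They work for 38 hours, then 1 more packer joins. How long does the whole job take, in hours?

41 hours

One packer does 1/126 of the job per hour.
After 38 hours with 3 packers, 19/21 is done (2/21 left).
With 4 packers the rate is 4/126 = 2/63, so the rest takes 2/21 ÷ 2/63 = 3 hours.
Total = 38 + 3 = 41 hours.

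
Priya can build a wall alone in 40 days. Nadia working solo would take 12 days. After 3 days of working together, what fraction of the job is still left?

Combined rate: 1/40 + 1/12 = (3 + 10)/120 = 13/120 per day.
In 3 days they complete 3·13/120 = 13/40 of the job.
So 27/40 remains.

27/40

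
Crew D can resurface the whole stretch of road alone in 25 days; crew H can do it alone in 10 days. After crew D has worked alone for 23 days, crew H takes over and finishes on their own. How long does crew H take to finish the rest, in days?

In 23 days crew D does 23/25 of the job, leaving 2/25.
Crew H works at 1/10 per day, so finishing takes 2/25 ÷ 1/10 = 4/5 days.

4/5 days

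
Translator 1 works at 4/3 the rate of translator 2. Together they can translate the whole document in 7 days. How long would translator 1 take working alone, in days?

49/4 days

Let translator 2's rate be r; then translator 1's rate is (4/3)r, so together (4/3 + 1)r = (7/3)r = 1/7.
Thus r = 3/49 per day.
Translator 2 alone: 49/3 days; translator 1 alone: 49/4 days.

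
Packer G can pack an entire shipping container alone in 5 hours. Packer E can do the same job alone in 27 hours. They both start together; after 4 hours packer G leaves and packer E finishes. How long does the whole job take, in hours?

27/5 hours

In the first 4 hours the combined rate is 32/135, so 128/135 of the job is done, leaving 7/135.
After packer G leaves the rate is 1/27 per hour; the remaining 7/135 takes 7/5 hours.
Total = 4 + 7/5 = 27/5 hours.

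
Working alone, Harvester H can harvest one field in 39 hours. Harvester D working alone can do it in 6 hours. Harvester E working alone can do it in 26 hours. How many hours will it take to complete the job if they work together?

Combined rate: 1/39 + 1/6 + 1/26 = (2 + 13 + 3)/78 = 18/78 = 3/13 per hour.
Time = 1 ÷ (3/13) = 13/3 hours.

13/3 hours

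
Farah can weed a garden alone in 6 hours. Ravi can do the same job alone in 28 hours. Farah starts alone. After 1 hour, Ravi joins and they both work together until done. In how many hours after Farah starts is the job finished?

87/17 hours

In the first 1 hour Farah alone does 1/6 of the job, leaving 5/6.
Once everyone is working, combined rate: 1/6 + 1/28 = (14 + 3)/84 = 17/84 per hour.
Remaining 5/6 at 17/84 per hour takes 70/17 hours.
Total from the start = 1 + 70/17 = 87/17 hours.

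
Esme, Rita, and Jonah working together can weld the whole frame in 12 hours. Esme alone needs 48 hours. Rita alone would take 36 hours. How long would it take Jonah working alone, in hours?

Combined rate is 1/12 per hour.
Known contribution: 1/48 + 1/36 = (3 + 4)/144 = 7/144 per hour.
So Jonah's rate is 1/12 − 7/144 = 5/144, meaning 144/5 hours alone.

144/5 hours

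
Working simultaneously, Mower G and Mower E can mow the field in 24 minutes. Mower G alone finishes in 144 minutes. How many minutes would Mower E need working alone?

Combined rate is 1/24 per minute.
Known contribution: 1/144 per minute.
So Mower E's rate is 1/24 − 1/144 = 5/144, meaning 144/5 minutes alone.

144/5 minutes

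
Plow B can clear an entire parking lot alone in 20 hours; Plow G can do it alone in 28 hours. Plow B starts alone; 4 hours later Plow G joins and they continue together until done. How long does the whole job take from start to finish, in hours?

In 4 hours Plow B does 4/20 = 1/5 of the job, leaving 4/5.
Plow B and Plow G together work at 3/35 per hour, so finishing takes 4/5 ÷ 3/35 = 28/3 hours.
Total time = 4 + 28/3 = 40/3 hours.

40/3 hours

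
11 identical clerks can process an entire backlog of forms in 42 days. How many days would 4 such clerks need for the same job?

Total work is 11·42 = 462 clerk-days.
With 4 clerks: 462/4 = 231/2 days.

231/2 days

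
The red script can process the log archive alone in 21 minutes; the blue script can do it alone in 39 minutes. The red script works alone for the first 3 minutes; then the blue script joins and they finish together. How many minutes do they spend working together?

In 3 minutes the red script does 3/21 = 1/7 of the job, leaving 6/7.
The red script and the blue script together work at 20/273 per minute, so finishing takes 6/7 ÷ 20/273 = 117/10 minutes.

117/10 minutes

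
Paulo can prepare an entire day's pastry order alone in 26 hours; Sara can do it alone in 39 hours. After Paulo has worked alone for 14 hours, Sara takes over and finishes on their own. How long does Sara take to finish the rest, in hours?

18 hours

In 14 hours Paulo does 14/26 = 7/13 of the job, leaving 6/13.
Sara works at 1/39 per hour, so finishing takes 6/13 ÷ 1/39 = 18 hours.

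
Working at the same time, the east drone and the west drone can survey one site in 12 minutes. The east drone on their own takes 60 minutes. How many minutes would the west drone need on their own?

Combined rate is 1/12 per minute.
Known contribution: 1/60 per minute.
So the west drone's rate is 1/12 − 1/60 = 1/15, meaning 15 minutes alone.

15 minutes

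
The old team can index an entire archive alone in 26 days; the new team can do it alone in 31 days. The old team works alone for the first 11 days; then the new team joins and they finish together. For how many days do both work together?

155/19 days

In 11 days the old team does 11/26 of the job, leaving 15/26.
The old team and the new team together work at 57/806 per day, so finishing takes 15/26 ÷ 57/806 = 155/19 days.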